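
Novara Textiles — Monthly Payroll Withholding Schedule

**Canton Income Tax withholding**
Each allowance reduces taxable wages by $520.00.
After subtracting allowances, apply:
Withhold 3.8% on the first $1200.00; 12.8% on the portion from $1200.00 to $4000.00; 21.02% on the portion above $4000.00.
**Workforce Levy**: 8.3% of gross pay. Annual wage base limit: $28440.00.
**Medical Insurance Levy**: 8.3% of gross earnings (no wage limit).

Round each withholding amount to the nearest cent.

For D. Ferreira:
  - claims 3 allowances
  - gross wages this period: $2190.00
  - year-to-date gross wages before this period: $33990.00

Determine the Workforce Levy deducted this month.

$0.00

Workforce Levy: YTD $33990.00 ≥ cap $28440.00 → $0.00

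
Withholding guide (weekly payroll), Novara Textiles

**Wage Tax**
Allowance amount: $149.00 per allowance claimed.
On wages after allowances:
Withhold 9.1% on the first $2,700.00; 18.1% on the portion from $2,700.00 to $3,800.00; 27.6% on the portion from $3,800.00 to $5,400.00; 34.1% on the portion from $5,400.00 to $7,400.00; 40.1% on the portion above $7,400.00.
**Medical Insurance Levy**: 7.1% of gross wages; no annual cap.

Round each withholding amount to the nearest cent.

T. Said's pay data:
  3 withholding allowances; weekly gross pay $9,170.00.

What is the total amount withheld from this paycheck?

$2,749.99

Wage Tax: taxable = $9,170.00 − 3×$149.00 = $8,723.00
  $1,568.40 + 40.1% × ($8,723.00 − $7,400.00) = $1,568.40 + 40.1% × $1,323.00 = $2,098.92
Medical Insurance Levy: 7.1% × $9,170.00 = $651.07
Total: $2,098.92 + $651.07 = $2,749.99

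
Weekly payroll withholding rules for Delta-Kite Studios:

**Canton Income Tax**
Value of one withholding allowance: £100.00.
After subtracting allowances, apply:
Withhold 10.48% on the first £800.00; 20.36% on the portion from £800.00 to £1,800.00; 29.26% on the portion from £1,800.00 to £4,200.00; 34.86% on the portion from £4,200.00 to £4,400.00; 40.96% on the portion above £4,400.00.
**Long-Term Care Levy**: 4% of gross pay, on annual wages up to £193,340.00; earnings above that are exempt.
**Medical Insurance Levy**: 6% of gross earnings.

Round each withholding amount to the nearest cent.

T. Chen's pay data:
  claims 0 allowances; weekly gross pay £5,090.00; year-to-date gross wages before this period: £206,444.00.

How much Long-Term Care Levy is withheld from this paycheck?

£0.00

Long-Term Care Levy: YTD £206,444.00 ≥ cap £193,340.00 → £0.00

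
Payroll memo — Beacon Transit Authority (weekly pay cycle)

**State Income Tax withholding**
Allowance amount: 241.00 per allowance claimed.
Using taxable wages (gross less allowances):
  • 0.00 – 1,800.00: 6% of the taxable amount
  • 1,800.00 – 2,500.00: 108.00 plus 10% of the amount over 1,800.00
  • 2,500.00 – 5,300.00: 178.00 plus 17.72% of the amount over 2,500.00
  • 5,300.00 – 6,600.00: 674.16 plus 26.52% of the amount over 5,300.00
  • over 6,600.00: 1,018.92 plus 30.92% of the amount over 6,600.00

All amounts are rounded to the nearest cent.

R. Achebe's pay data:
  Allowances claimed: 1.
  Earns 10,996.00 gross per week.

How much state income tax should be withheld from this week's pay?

2,303.65

State Income Tax: taxable = 10,996.00 − 1×241.00 = 10,755.00
  1,018.92 + 30.92% × (10,755.00 − 6,600.00) = 1,018.92 + 30.92% × 4,155.00 = 2,303.65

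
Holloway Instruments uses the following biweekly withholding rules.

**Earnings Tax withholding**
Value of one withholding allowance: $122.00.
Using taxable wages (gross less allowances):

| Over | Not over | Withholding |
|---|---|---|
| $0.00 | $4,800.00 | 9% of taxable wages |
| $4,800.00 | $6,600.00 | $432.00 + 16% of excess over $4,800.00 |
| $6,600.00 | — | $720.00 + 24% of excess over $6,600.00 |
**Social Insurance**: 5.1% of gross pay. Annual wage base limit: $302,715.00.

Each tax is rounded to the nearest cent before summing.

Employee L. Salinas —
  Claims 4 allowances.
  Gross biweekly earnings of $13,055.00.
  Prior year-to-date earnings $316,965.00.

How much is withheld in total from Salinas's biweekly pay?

$2,152.08

Earnings Tax: taxable = $13,055.00 − 4×$122.00 = $12,567.00
  $720.00 + 24% × ($12,567.00 − $6,600.00) = $720.00 + 24% × $5,967.00 = $2,152.08
Social Insurance: YTD $316,965.00 ≥ cap $302,715.00 → $0.00
Total: $2,152.08 + $0.00 = $2,152.08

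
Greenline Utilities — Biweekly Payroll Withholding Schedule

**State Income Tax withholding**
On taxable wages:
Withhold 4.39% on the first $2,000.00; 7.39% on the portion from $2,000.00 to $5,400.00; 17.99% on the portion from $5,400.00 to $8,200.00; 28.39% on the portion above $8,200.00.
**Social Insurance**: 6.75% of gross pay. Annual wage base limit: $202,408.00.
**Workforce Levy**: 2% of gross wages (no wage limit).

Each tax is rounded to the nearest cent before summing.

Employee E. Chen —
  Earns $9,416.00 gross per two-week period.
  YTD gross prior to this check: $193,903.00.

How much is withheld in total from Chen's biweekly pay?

State Income Tax: taxable = $9,416.00
  $842.78 + 28.39% × ($9,416.00 − $8,200.00) = $842.78 + 28.39% × $1,216.00 = $1,188.00
Social Insurance: cap $202,408.00 − YTD $193,903.00 = $8,505.00 subject; 6.75% × $8,505.00 = $574.09
Workforce Levy: 2% × $9,416.00 = $188.32
Total: $1,188.00 + $574.09 + $188.32 = $1,950.41

$1,950.41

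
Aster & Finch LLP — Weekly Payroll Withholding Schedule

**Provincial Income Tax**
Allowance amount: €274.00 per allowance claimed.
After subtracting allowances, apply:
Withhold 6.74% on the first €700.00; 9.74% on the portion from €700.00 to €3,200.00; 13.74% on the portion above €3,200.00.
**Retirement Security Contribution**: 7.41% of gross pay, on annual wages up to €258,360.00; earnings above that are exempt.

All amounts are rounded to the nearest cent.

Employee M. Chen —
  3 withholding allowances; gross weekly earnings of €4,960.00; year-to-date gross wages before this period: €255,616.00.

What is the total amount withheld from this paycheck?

€622.89

Provincial Income Tax: taxable = €4,960.00 − 3×€274.00 = €4,138.00
  €290.68 + 13.74% × (€4,138.00 − €3,200.00) = €290.68 + 13.74% × €938.00 = €419.56
Retirement Security Contribution: cap €258,360.00 − YTD €255,616.00 = €2,744.00 subject; 7.41% × €2,744.00 = €203.33
Total: €419.56 + €203.33 = €622.89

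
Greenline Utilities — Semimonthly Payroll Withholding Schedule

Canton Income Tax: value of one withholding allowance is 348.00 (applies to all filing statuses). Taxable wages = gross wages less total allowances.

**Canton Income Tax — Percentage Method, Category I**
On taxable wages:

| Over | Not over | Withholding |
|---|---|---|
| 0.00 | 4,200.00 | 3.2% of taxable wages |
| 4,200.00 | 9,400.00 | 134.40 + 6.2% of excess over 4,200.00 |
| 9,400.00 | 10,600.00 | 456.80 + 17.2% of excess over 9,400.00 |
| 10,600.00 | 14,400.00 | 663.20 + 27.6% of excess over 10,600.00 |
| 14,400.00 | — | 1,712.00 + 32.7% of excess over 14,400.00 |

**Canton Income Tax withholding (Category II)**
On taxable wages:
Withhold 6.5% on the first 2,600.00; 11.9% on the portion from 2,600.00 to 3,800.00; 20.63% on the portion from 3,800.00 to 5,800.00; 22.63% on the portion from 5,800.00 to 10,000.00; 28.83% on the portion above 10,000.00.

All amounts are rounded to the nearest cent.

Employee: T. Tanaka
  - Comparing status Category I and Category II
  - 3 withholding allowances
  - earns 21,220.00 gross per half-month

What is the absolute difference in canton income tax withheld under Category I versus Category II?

1,007.85

Canton Income Tax (Category I): taxable = 21,220.00 − 3×348.00 = 20,176.00
  1,712.00 + 32.7% × (20,176.00 − 14,400.00) = 1,712.00 + 32.7% × 5,776.00 = 3,600.75
Canton Income Tax (Category II): taxable = 21,220.00 − 3×348.00 = 20,176.00
  1,674.86 + 28.83% × (20,176.00 − 10,000.00) = 1,674.86 + 28.83% × 10,176.00 = 4,608.60
Difference: |3,600.75 − 4,608.60| = 1,007.85 (higher under Category II)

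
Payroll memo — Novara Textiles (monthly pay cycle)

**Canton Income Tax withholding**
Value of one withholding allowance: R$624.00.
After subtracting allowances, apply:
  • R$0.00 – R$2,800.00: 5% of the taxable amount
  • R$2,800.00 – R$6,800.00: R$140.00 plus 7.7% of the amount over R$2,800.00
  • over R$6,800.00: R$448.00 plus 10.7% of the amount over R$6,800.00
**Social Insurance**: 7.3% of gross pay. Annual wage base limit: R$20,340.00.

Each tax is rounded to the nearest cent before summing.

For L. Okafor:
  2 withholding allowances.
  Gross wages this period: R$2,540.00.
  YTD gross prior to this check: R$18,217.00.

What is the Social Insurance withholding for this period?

R$154.98

Social Insurance: cap R$20,340.00 − YTD R$18,217.00 = R$2,123.00 subject; 7.3% × R$2,123.00 = R$154.98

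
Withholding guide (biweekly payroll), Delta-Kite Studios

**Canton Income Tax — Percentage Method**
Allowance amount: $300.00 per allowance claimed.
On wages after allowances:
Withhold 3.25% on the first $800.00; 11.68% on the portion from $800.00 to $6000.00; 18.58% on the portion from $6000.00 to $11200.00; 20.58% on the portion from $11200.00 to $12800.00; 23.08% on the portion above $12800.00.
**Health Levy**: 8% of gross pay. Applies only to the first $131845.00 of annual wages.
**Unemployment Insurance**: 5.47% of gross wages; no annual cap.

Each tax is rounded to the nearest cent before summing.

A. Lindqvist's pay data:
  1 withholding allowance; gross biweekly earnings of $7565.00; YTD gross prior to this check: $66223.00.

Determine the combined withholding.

Canton Income Tax: taxable = $7565.00 − 1×$300.00 = $7265.00
  $633.36 + 18.58% × ($7265.00 − $6000.00) = $633.36 + 18.58% × $1265.00 = $868.40
Health Levy: 8% × $7565.00 = $605.20
Unemployment Insurance: 5.47% × $7565.00 = $413.81
Total: $868.40 + $605.20 + $413.81 = $1887.41

$1887.41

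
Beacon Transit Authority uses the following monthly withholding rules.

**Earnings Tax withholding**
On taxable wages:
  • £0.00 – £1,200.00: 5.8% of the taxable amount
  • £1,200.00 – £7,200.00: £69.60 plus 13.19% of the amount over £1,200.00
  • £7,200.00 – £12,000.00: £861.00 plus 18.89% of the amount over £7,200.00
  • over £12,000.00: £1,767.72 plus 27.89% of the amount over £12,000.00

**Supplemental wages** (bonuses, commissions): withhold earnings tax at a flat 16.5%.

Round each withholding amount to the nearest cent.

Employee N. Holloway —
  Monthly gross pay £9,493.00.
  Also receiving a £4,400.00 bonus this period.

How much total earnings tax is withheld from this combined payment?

Earnings Tax: taxable = £9,493.00
  £861.00 + 18.89% × (£9,493.00 − £7,200.00) = £861.00 + 18.89% × £2,293.00 = £1,294.15
Supplemental (16.5% flat on bonus): 16.5% × £4,400.00 = £726.00
Total earnings tax: £1,294.15 + £726.00 = £2,020.15

£2,020.15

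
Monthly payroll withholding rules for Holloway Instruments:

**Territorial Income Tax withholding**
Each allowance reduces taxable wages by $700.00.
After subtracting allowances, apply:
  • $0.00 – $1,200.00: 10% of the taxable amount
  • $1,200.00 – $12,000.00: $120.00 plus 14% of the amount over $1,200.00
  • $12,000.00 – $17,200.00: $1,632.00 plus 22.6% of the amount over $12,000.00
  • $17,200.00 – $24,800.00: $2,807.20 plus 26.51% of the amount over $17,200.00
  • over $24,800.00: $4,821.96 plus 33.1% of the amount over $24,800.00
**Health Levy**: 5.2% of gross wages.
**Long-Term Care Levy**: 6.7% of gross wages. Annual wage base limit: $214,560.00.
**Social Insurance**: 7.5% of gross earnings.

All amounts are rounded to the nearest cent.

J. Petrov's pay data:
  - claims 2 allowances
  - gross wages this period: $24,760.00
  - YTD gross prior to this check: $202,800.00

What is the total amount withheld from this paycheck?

$8,372.66

Territorial Income Tax: taxable = $24,760.00 − 2×$700.00 = $23,360.00
  $2,807.20 + 26.51% × ($23,360.00 − $17,200.00) = $2,807.20 + 26.51% × $6,160.00 = $4,440.22
Health Levy: 5.2% × $24,760.00 = $1,287.52
Long-Term Care Levy: cap $214,560.00 − YTD $202,800.00 = $11,760.00 subject; 6.7% × $11,760.00 = $787.92
Social Insurance: 7.5% × $24,760.00 = $1,857.00
Total: $4,440.22 + $1,287.52 + $787.92 + $1,857.00 = $8,372.66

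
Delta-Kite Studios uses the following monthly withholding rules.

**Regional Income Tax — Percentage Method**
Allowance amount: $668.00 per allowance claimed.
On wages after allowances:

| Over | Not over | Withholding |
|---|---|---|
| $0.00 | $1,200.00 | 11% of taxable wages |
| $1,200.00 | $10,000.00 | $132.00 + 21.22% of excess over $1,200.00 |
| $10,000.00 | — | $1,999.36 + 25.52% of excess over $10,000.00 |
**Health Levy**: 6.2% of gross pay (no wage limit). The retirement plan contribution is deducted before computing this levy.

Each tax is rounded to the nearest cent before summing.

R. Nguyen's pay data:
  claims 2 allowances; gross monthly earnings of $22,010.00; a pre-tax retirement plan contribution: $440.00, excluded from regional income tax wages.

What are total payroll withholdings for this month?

$5,948.42

Regional Income Tax: taxable = $22,010.00 − $440.00 − 2×$668.00 = $20,234.00
  $1,999.36 + 25.52% × ($20,234.00 − $10,000.00) = $1,999.36 + 25.52% × $10,234.00 = $4,611.08
Health Levy: 6.2% × $21,570.00 = $1,337.34
Total: $4,611.08 + $1,337.34 = $5,948.42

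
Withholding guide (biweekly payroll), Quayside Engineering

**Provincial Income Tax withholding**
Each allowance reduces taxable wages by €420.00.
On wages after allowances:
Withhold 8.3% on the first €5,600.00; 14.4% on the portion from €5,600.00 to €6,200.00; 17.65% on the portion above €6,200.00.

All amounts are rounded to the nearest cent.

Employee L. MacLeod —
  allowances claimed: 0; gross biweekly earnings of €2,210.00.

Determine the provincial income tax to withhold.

Provincial Income Tax: taxable = €2,210.00
  8.3% × €2,210.00 = €183.43

€183.43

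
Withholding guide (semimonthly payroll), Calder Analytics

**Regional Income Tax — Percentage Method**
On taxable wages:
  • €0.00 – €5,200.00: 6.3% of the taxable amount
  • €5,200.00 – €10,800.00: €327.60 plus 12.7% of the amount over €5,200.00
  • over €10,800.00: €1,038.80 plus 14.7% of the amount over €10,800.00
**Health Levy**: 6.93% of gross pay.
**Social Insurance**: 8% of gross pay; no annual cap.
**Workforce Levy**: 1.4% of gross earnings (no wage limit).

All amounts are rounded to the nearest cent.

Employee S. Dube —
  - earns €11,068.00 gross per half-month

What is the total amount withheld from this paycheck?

Regional Income Tax: taxable = €11,068.00
  €1,038.80 + 14.7% × (€11,068.00 − €10,800.00) = €1,038.80 + 14.7% × €268.00 = €1,078.20
Health Levy: 6.93% × €11,068.00 = €767.01
Social Insurance: 8% × €11,068.00 = €885.44
Workforce Levy: 1.4% × €11,068.00 = €154.95
Total: €1,078.20 + €767.01 + €885.44 + €154.95 = €2,885.60

€2,885.60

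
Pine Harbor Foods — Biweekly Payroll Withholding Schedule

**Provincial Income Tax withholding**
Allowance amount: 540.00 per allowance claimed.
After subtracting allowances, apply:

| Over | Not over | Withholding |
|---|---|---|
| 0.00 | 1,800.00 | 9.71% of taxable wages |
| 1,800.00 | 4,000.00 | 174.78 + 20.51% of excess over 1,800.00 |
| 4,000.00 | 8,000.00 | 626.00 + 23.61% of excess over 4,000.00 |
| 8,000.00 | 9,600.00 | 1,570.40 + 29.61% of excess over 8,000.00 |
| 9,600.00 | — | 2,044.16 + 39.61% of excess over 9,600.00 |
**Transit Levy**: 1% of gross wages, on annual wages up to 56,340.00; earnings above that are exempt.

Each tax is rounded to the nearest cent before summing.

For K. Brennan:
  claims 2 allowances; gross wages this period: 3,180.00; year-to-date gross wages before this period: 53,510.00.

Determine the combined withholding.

264.61

Provincial Income Tax: taxable = 3,180.00 − 2×540.00 = 2,100.00
  174.78 + 20.51% × (2,100.00 − 1,800.00) = 174.78 + 20.51% × 300.00 = 236.31
Transit Levy: cap 56,340.00 − YTD 53,510.00 = 2,830.00 subject; 1% × 2,830.00 = 28.30
Total: 236.31 + 28.30 = 264.61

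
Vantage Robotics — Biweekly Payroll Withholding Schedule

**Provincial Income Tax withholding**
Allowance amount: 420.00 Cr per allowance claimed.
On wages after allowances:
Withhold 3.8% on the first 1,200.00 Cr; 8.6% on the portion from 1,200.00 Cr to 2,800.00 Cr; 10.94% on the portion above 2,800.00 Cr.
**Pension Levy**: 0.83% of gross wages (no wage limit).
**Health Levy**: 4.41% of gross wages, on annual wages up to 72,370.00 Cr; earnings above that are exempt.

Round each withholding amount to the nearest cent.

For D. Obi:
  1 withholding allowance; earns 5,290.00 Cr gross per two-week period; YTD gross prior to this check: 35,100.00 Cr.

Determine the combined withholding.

686.86 Cr

Provincial Income Tax: taxable = 5,290.00 Cr − 1×420.00 Cr = 4,870.00 Cr
  183.20 Cr + 10.94% × (4,870.00 Cr − 2,800.00 Cr) = 183.20 Cr + 10.94% × 2,070.00 Cr = 409.66 Cr
Pension Levy: 0.83% × 5,290.00 Cr = 43.91 Cr
Health Levy: 4.41% × 5,290.00 Cr = 233.29 Cr
Total: 409.66 Cr + 43.91 Cr + 233.29 Cr = 686.86 Cr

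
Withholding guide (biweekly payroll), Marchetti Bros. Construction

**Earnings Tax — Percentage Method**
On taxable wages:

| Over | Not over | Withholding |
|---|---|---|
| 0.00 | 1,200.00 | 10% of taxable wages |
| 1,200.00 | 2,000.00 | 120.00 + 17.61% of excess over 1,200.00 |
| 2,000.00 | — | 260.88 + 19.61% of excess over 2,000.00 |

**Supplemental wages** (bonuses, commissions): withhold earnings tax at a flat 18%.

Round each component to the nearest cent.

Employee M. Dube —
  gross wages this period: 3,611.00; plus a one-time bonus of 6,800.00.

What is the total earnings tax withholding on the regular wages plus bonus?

1,800.80

Earnings Tax: taxable = 3,611.00
  260.88 + 19.61% × (3,611.00 − 2,000.00) = 260.88 + 19.61% × 1,611.00 = 576.80
Supplemental (18% flat on bonus): 18% × 6,800.00 = 1,224.00
Total earnings tax: 576.80 + 1,224.00 = 1,800.80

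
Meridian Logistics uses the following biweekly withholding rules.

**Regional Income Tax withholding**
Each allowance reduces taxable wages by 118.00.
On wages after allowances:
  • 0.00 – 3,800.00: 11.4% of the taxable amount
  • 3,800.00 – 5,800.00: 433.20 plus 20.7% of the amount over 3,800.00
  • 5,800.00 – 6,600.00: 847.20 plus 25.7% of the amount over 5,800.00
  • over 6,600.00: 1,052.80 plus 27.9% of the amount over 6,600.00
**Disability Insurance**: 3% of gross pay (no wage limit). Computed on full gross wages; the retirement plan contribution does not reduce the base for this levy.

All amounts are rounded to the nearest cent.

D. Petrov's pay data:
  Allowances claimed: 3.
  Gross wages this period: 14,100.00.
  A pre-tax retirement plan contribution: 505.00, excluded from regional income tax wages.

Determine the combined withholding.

Regional Income Tax: taxable = 14,100.00 − 505.00 − 3×118.00 = 13,241.00
  1,052.80 + 27.9% × (13,241.00 − 6,600.00) = 1,052.80 + 27.9% × 6,641.00 = 2,905.64
Disability Insurance: 3% × 14,100.00 = 423.00
Total: 2,905.64 + 423.00 = 3,328.64

3,328.64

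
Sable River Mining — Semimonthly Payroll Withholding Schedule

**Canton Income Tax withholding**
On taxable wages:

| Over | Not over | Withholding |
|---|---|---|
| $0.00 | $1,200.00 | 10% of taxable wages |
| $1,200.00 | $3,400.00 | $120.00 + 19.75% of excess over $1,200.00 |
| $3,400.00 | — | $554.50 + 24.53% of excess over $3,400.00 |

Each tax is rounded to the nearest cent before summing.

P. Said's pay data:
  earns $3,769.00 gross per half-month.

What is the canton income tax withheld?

Canton Income Tax: taxable = $3,769.00
  $554.50 + 24.53% × ($3,769.00 − $3,400.00) = $554.50 + 24.53% × $369.00 = $645.02

$645.02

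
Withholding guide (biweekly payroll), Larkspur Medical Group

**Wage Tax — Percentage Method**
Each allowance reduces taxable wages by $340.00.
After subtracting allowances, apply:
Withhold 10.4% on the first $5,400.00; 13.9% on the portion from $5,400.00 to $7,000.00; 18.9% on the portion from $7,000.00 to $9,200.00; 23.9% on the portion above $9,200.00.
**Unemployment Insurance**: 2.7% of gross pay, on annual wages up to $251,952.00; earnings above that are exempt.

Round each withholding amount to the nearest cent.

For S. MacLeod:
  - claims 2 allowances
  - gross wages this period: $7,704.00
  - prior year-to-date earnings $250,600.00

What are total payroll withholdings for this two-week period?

Wage Tax: taxable = $7,704.00 − 2×$340.00 = $7,024.00
  $784.00 + 18.9% × ($7,024.00 − $7,000.00) = $784.00 + 18.9% × $24.00 = $788.54
Unemployment Insurance: cap $251,952.00 − YTD $250,600.00 = $1,352.00 subject; 2.7% × $1,352.00 = $36.50
Total: $788.54 + $36.50 = $825.04

$825.04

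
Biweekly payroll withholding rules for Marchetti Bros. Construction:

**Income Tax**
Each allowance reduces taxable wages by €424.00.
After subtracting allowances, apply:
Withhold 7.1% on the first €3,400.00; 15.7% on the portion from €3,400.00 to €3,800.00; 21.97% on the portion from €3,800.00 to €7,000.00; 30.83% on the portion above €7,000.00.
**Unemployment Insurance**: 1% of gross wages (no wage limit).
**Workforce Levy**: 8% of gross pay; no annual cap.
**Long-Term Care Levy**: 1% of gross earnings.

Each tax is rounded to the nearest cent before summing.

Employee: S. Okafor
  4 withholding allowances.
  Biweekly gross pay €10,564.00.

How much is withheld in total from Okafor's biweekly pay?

Income Tax: taxable = €10,564.00 − 4×€424.00 = €8,868.00
  €1,007.24 + 30.83% × (€8,868.00 − €7,000.00) = €1,007.24 + 30.83% × €1,868.00 = €1,583.14
Unemployment Insurance: 1% × €10,564.00 = €105.64
Workforce Levy: 8% × €10,564.00 = €845.12
Long-Term Care Levy: 1% × €10,564.00 = €105.64
Total: €1,583.14 + €105.64 + €845.12 + €105.64 = €2,639.54

€2,639.54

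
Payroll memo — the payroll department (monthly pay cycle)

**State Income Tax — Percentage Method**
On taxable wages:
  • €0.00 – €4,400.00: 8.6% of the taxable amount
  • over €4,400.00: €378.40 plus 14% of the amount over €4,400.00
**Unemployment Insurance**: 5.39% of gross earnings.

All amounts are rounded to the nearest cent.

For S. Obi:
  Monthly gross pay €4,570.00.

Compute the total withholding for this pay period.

€648.52

State Income Tax: taxable = €4,570.00
  €378.40 + 14% × (€4,570.00 − €4,400.00) = €378.40 + 14% × €170.00 = €402.20
Unemployment Insurance: 5.39% × €4,570.00 = €246.32
Total: €402.20 + €246.32 = €648.52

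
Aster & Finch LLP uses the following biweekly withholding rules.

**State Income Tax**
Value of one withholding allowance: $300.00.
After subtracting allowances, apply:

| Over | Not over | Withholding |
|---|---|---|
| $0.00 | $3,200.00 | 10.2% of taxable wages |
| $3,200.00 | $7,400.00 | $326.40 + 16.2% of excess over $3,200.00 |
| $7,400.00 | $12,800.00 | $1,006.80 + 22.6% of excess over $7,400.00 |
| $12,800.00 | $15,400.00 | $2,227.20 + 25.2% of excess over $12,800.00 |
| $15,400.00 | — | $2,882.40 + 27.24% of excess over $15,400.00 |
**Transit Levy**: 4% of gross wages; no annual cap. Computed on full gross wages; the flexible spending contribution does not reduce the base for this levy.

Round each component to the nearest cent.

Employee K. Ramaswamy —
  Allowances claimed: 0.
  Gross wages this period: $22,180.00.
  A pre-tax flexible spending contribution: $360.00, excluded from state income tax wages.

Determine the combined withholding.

$5,518.41

State Income Tax: taxable = $22,180.00 − $360.00 = $21,820.00
  $2,882.40 + 27.24% × ($21,820.00 − $15,400.00) = $2,882.40 + 27.24% × $6,420.00 = $4,631.21
Transit Levy: 4% × $22,180.00 = $887.20
Total: $4,631.21 + $887.20 = $5,518.41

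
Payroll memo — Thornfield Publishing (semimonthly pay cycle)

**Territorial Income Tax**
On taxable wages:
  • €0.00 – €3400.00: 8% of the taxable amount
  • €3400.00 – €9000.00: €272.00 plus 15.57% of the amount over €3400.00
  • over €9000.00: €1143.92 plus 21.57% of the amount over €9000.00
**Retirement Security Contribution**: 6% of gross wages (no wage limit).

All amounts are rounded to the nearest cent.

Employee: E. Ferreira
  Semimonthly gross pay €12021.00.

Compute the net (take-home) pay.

Territorial Income Tax: taxable = €12021.00
  €1143.92 + 21.57% × (€12021.00 − €9000.00) = €1143.92 + 21.57% × €3021.00 = €1795.55
Retirement Security Contribution: 6% × €12021.00 = €721.26
Total withheld: €1795.55 + €721.26 = €2516.81
Net pay: €12021.00 − €2516.81 = €9504.19

€9504.19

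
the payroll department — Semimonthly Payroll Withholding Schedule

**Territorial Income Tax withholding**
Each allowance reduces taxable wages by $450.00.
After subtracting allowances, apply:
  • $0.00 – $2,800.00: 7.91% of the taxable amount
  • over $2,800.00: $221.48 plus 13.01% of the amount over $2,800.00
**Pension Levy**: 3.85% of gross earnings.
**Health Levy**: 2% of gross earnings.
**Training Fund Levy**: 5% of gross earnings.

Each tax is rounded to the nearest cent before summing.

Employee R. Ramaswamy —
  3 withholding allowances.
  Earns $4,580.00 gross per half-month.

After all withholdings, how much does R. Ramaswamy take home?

$3,805.65

Territorial Income Tax: taxable = $4,580.00 − 3×$450.00 = $3,230.00
  $221.48 + 13.01% × ($3,230.00 − $2,800.00) = $221.48 + 13.01% × $430.00 = $277.42
Pension Levy: 3.85% × $4,580.00 = $176.33
Health Levy: 2% × $4,580.00 = $91.60
Training Fund Levy: 5% × $4,580.00 = $229.00
Total withheld: $277.42 + $176.33 + $91.60 + $229.00 = $774.35
Net pay: $4,580.00 − $774.35 = $3,805.65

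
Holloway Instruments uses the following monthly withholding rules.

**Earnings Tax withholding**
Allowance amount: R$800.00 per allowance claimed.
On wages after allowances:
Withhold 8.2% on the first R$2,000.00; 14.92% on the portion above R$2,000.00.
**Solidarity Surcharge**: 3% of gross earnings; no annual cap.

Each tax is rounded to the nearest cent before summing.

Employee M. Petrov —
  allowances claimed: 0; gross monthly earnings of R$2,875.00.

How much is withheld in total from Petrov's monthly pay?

Earnings Tax: taxable = R$2,875.00
  R$164.00 + 14.92% × (R$2,875.00 − R$2,000.00) = R$164.00 + 14.92% × R$875.00 = R$294.55
Solidarity Surcharge: 3% × R$2,875.00 = R$86.25
Total: R$294.55 + R$86.25 = R$380.80

R$380.80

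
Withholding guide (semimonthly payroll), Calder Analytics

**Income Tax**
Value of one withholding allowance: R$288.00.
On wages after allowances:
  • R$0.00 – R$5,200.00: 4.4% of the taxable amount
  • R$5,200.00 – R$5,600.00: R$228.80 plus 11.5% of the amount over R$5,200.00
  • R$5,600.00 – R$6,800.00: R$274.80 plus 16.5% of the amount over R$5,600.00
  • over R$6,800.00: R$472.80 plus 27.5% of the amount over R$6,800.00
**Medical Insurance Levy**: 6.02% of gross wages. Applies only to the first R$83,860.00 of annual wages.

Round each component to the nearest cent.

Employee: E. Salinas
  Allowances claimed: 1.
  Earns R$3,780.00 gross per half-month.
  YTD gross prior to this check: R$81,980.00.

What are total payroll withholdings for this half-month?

R$266.83

Income Tax: taxable = R$3,780.00 − 1×R$288.00 = R$3,492.00
  4.4% × R$3,492.00 = R$153.65
Medical Insurance Levy: cap R$83,860.00 − YTD R$81,980.00 = R$1,880.00 subject; 6.02% × R$1,880.00 = R$113.18
Total: R$153.65 + R$113.18 = R$266.83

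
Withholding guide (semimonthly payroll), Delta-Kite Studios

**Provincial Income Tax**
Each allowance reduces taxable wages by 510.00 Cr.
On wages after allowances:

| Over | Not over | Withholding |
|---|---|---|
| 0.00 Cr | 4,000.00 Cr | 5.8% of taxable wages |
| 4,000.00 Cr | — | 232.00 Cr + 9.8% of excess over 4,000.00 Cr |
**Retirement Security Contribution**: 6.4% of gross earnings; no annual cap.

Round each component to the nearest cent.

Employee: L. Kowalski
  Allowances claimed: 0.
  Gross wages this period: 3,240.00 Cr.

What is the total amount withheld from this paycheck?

Provincial Income Tax: taxable = 3,240.00 Cr
  5.8% × 3,240.00 Cr = 187.92 Cr
Retirement Security Contribution: 6.4% × 3,240.00 Cr = 207.36 Cr
Total: 187.92 Cr + 207.36 Cr = 395.28 Cr

395.28 Cr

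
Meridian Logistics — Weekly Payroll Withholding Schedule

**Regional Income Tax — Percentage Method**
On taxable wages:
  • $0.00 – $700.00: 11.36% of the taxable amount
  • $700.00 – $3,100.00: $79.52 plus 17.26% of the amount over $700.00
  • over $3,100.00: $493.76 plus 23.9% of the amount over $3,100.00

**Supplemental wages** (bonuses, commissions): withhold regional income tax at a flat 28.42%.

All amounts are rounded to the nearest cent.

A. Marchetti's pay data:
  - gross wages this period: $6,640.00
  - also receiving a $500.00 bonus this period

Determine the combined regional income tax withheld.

Regional Income Tax: taxable = $6,640.00
  $493.76 + 23.9% × ($6,640.00 − $3,100.00) = $493.76 + 23.9% × $3,540.00 = $1,339.82
Supplemental (28.42% flat on bonus): 28.42% × $500.00 = $142.10
Total regional income tax: $1,339.82 + $142.10 = $1,481.92

$1,481.92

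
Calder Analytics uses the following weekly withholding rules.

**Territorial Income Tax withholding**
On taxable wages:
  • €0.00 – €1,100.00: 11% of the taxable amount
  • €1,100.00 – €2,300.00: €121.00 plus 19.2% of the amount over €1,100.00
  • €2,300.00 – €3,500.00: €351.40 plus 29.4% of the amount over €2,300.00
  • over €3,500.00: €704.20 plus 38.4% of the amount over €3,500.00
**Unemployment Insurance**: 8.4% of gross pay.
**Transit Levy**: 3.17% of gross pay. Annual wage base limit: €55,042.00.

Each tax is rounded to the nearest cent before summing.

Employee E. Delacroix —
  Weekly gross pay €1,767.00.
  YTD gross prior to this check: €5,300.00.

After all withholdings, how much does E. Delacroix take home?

Territorial Income Tax: taxable = €1,767.00
  €121.00 + 19.2% × (€1,767.00 − €1,100.00) = €121.00 + 19.2% × €667.00 = €249.06
Unemployment Insurance: 8.4% × €1,767.00 = €148.43
Transit Levy: 3.17% × €1,767.00 = €56.01
Total withheld: €249.06 + €148.43 + €56.01 = €453.50
Net pay: €1,767.00 − €453.50 = €1,313.50

€1,313.50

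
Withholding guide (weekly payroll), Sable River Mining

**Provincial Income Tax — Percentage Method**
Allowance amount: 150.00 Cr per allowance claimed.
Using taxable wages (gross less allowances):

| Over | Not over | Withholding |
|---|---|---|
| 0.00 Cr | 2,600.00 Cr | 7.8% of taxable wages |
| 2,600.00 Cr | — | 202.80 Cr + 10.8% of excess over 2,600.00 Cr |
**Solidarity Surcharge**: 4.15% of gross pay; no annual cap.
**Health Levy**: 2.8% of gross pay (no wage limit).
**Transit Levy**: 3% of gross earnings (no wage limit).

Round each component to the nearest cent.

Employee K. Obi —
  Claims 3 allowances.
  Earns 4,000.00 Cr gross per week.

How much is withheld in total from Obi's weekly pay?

703.40 Cr

Provincial Income Tax: taxable = 4,000.00 Cr − 3×150.00 Cr = 3,550.00 Cr
  202.80 Cr + 10.8% × (3,550.00 Cr − 2,600.00 Cr) = 202.80 Cr + 10.8% × 950.00 Cr = 305.40 Cr
Solidarity Surcharge: 4.15% × 4,000.00 Cr = 166.00 Cr
Health Levy: 2.8% × 4,000.00 Cr = 112.00 Cr
Transit Levy: 3% × 4,000.00 Cr = 120.00 Cr
Total: 305.40 Cr + 166.00 Cr + 112.00 Cr + 120.00 Cr = 703.40 Cr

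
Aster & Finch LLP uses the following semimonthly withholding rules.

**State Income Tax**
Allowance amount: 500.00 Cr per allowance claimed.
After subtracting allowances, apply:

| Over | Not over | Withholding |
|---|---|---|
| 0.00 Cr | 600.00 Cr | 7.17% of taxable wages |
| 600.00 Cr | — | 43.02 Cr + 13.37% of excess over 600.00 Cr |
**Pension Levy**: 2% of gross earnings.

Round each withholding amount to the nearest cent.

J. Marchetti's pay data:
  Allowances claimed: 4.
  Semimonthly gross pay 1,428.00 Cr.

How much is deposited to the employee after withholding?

1,399.44 Cr

State Income Tax: taxable = 1,428.00 Cr − 4×500.00 Cr = -572.00 Cr
  Taxable ≤ 0 → 0.00 Cr
Pension Levy: 2% × 1,428.00 Cr = 28.56 Cr
Total withheld: 0.00 Cr + 28.56 Cr = 28.56 Cr
Net pay: 1,428.00 Cr − 28.56 Cr = 1,399.44 Cr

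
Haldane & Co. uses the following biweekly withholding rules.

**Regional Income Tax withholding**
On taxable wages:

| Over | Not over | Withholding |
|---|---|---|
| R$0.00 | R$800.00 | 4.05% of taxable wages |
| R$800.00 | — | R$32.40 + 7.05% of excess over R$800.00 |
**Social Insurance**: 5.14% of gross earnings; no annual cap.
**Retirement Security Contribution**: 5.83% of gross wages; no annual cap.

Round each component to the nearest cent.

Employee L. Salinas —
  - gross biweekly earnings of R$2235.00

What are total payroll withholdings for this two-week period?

R$378.75

Regional Income Tax: taxable = R$2235.00
  R$32.40 + 7.05% × (R$2235.00 − R$800.00) = R$32.40 + 7.05% × R$1435.00 = R$133.57
Social Insurance: 5.14% × R$2235.00 = R$114.88
Retirement Security Contribution: 5.83% × R$2235.00 = R$130.30
Total: R$133.57 + R$114.88 + R$130.30 = R$378.75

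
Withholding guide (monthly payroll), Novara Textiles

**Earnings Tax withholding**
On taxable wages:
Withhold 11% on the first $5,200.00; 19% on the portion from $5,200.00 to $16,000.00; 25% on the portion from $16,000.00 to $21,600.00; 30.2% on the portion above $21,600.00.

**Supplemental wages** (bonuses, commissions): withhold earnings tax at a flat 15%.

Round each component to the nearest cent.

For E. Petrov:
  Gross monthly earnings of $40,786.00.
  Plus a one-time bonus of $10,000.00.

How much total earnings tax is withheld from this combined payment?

Earnings Tax: taxable = $40,786.00
  $4,024.00 + 30.2% × ($40,786.00 − $21,600.00) = $4,024.00 + 30.2% × $19,186.00 = $9,818.17
Supplemental (15% flat on bonus): 15% × $10,000.00 = $1,500.00
Total earnings tax: $9,818.17 + $1,500.00 = $11,318.17

$11,318.17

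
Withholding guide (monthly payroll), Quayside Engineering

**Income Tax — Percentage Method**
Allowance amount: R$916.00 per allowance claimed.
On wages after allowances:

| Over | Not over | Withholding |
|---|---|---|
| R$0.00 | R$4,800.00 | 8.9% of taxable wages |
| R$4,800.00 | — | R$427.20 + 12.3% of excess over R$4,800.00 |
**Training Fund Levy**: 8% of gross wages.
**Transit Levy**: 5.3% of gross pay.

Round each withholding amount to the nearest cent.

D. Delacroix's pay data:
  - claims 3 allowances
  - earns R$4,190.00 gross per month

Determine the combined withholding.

Income Tax: taxable = R$4,190.00 − 3×R$916.00 = R$1,442.00
  8.9% × R$1,442.00 = R$128.34
Training Fund Levy: 8% × R$4,190.00 = R$335.20
Transit Levy: 5.3% × R$4,190.00 = R$222.07
Total: R$128.34 + R$335.20 + R$222.07 = R$685.61

R$685.61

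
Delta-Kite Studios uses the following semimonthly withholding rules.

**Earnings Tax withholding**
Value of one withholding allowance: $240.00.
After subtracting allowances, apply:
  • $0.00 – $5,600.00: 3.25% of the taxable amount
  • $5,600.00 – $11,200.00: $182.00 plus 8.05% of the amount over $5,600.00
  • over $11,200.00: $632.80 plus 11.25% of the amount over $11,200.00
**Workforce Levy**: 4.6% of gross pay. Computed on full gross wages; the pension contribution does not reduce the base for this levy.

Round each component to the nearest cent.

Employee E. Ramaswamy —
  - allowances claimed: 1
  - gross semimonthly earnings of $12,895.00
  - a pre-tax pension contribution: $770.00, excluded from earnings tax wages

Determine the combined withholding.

$1,303.03

Earnings Tax: taxable = $12,895.00 − $770.00 − 1×$240.00 = $11,885.00
  $632.80 + 11.25% × ($11,885.00 − $11,200.00) = $632.80 + 11.25% × $685.00 = $709.86
Workforce Levy: 4.6% × $12,895.00 = $593.17
Total: $709.86 + $593.17 = $1,303.03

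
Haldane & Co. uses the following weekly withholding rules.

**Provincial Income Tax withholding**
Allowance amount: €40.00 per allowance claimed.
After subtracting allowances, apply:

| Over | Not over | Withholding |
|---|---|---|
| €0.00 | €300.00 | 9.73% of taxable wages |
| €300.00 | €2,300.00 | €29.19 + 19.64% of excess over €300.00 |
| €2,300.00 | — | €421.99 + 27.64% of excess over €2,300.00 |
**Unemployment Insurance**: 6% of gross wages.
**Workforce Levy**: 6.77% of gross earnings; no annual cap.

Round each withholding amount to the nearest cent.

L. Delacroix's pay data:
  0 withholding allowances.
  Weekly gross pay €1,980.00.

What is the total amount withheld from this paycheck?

Provincial Income Tax: taxable = €1,980.00
  €29.19 + 19.64% × (€1,980.00 − €300.00) = €29.19 + 19.64% × €1,680.00 = €359.14
Unemployment Insurance: 6% × €1,980.00 = €118.80
Workforce Levy: 6.77% × €1,980.00 = €134.05
Total: €359.14 + €118.80 + €134.05 = €611.99

€611.99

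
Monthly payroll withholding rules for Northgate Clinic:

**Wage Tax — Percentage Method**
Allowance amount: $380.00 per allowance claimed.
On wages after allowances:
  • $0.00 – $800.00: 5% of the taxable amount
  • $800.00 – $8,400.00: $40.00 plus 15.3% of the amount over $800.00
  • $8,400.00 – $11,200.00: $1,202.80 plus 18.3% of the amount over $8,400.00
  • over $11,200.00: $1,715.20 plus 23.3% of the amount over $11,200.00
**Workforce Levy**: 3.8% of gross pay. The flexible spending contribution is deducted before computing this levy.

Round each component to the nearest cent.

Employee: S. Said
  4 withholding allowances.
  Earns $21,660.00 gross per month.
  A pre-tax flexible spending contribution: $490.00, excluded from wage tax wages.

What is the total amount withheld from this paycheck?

$4,488.51

Wage Tax: taxable = $21,660.00 − $490.00 − 4×$380.00 = $19,650.00
  $1,715.20 + 23.3% × ($19,650.00 − $11,200.00) = $1,715.20 + 23.3% × $8,450.00 = $3,684.05
Workforce Levy: 3.8% × $21,170.00 = $804.46
Total: $3,684.05 + $804.46 = $4,488.51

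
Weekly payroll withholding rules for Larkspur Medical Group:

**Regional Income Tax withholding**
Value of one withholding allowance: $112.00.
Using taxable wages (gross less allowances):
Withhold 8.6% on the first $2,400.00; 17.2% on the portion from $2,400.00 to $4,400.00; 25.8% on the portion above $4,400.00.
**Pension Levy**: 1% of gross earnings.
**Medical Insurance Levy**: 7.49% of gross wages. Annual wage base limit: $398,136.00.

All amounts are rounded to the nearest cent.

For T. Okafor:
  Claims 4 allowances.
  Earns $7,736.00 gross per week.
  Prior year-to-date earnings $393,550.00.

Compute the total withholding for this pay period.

$1,716.35

Regional Income Tax: taxable = $7,736.00 − 4×$112.00 = $7,288.00
  $550.40 + 25.8% × ($7,288.00 − $4,400.00) = $550.40 + 25.8% × $2,888.00 = $1,295.50
Pension Levy: 1% × $7,736.00 = $77.36
Medical Insurance Levy: cap $398,136.00 − YTD $393,550.00 = $4,586.00 subject; 7.49% × $4,586.00 = $343.49
Total: $1,295.50 + $77.36 + $343.49 = $1,716.35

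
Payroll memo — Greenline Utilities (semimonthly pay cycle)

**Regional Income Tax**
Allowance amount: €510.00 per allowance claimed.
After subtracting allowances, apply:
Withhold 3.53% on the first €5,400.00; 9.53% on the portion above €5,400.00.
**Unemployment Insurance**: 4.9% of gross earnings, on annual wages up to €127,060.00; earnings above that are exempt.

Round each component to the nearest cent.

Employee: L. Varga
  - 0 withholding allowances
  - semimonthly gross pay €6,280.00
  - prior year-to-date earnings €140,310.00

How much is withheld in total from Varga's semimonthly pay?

Regional Income Tax: taxable = €6,280.00
  €190.62 + 9.53% × (€6,280.00 − €5,400.00) = €190.62 + 9.53% × €880.00 = €274.48
Unemployment Insurance: YTD €140,310.00 ≥ cap €127,060.00 → €0.00
Total: €274.48 + €0.00 = €274.48

€274.48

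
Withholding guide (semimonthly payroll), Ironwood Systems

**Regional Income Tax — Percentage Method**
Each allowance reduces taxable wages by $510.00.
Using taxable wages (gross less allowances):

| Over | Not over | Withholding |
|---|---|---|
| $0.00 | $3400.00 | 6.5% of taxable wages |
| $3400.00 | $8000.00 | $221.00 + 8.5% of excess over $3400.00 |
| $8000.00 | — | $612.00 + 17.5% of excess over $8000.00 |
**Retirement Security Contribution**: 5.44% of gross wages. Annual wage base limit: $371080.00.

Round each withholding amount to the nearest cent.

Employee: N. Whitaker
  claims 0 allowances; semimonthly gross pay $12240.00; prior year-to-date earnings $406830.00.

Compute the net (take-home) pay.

Regional Income Tax: taxable = $12240.00
  $612.00 + 17.5% × ($12240.00 − $8000.00) = $612.00 + 17.5% × $4240.00 = $1354.00
Retirement Security Contribution: YTD $406830.00 ≥ cap $371080.00 → $0.00
Total withheld: $1354.00 + $0.00 = $1354.00
Net pay: $12240.00 − $1354.00 = $10886.00

$10886.00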